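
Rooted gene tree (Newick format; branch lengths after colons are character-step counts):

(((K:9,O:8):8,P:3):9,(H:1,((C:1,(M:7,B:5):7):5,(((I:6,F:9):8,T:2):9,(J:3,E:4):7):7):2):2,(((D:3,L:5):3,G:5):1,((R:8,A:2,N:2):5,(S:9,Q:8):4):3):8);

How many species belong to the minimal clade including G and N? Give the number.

8

The MRCA of G and N is the node subtending (((D,L),G),((R,A,N),(S,Q))).
That clade contains 8 terminal taxa: A, D, G, L, N, Q, R, S.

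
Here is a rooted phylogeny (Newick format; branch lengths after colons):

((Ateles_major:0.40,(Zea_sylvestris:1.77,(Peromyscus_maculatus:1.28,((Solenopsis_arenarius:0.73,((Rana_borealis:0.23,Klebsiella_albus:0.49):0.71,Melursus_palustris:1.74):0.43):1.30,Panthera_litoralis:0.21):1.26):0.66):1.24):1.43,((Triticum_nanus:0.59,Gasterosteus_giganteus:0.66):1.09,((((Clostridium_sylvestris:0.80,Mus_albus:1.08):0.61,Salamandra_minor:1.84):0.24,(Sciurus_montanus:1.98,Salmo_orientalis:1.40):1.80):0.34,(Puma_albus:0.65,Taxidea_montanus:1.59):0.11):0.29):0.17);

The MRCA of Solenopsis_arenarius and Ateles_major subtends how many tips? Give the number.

8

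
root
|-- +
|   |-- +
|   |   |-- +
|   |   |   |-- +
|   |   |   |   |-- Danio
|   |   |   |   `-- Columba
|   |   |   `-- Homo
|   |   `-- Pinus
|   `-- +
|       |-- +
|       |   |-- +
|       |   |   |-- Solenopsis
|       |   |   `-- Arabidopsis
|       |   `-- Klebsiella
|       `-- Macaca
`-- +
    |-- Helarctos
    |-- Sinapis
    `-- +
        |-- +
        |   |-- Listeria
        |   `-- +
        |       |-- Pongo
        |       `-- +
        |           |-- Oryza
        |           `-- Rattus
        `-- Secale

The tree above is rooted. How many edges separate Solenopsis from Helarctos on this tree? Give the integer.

7

The MRCA of Solenopsis and Helarctos is the root of the tree.
From Solenopsis up to that node: 5 branches. From Helarctos up to the same node: 2 branches. Total: 5 + 2 = 7.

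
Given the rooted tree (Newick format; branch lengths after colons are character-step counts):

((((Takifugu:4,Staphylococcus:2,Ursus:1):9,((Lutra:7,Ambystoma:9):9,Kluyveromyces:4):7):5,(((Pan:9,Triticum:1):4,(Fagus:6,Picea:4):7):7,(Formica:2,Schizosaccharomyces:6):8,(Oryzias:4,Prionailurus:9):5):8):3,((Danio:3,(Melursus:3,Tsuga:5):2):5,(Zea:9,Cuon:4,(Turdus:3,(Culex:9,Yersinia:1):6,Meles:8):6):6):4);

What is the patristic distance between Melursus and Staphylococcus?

The path runs Melursus → … → MRCA → … → Staphylococcus; the MRCA is the root of the tree.
Branch lengths along that path: 3 + 2 + 5 + 4 + 3 + 5 + 9 + 2 = 33.

33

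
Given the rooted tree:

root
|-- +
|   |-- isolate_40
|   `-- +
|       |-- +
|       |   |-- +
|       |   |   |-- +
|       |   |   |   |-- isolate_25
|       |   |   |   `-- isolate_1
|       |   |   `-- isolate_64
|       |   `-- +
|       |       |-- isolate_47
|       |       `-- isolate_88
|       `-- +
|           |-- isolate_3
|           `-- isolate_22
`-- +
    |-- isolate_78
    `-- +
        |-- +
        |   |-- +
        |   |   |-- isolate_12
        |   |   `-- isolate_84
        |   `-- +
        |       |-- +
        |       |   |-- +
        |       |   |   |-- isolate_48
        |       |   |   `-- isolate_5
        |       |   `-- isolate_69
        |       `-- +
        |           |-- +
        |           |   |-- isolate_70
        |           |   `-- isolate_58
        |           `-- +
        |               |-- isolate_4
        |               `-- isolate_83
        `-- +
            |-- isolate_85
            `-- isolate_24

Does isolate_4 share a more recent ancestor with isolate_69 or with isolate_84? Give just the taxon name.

isolate_69

The MRCA of isolate_4 and isolate_69 subtends (((isolate_48,isolate_5),isolate_69),((isolate_70,isolate_58),(isolate_4,isolate_83))) (7 taxa).
The MRCA of isolate_4 and isolate_84 subtends ((isolate_12,isolate_84),(((isolate_48,isolate_5),isolate_69),((isolate_70,isolate_58),(isolate_4,isolate_83)))) (9 taxa).
The first is nested inside the second, so isolate_4 shares a more recent common ancestor with isolate_69.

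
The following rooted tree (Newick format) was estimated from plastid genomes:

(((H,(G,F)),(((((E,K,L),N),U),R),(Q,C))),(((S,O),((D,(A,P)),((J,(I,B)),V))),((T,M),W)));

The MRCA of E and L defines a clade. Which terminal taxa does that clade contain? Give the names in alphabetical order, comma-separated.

Tracing E: it sits inside (E,K,L).
Tracing L: it sits inside (E,K,L).
The smallest clade enclosing both is (E,K,L); the answer is its 3 terminal taxa in alphabetical order.

E, K, L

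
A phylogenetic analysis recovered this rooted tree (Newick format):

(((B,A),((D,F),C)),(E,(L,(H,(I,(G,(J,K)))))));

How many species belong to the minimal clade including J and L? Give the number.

The MRCA of J and L is the node subtending (L,(H,(I,(G,(J,K))))).
That clade contains 6 terminal taxa: G, H, I, J, K, L.

6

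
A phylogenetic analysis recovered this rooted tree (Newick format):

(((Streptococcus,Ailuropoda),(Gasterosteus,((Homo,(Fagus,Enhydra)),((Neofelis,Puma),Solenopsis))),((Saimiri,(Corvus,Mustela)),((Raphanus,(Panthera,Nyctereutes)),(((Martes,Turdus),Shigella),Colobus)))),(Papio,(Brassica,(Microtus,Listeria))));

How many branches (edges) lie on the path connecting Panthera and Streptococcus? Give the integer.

7

The MRCA of Panthera and Streptococcus is the node subtending ((Streptococcus,Ailuropoda),(Gasterosteus,((Homo,(Fagus,Enhydra)),((Neofelis,Puma),Solenopsis))),((Saimiri,(Corvus,Mustela)),((Raphanus,(Panthera,Nyctereutes)),(((Martes,Turdus),Shigella),Colobus)))).
From Panthera up to that node: 5 branches. From Streptococcus up to the same node: 2 branches. Total: 5 + 2 = 7.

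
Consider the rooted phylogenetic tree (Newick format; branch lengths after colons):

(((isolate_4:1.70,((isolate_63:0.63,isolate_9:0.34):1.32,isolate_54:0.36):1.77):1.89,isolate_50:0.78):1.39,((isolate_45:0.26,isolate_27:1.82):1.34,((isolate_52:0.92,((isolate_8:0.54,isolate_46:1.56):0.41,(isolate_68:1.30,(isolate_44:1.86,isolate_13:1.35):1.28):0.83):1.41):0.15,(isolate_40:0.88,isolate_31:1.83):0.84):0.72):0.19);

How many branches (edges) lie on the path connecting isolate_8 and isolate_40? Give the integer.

6

The MRCA of isolate_8 and isolate_40 is the node subtending ((isolate_52,((isolate_8,isolate_46),(isolate_68,(isolate_44,isolate_13)))),(isolate_40,isolate_31)).
From isolate_8 up to that node: 4 branches. From isolate_40 up to the same node: 2 branches. Total: 4 + 2 = 6.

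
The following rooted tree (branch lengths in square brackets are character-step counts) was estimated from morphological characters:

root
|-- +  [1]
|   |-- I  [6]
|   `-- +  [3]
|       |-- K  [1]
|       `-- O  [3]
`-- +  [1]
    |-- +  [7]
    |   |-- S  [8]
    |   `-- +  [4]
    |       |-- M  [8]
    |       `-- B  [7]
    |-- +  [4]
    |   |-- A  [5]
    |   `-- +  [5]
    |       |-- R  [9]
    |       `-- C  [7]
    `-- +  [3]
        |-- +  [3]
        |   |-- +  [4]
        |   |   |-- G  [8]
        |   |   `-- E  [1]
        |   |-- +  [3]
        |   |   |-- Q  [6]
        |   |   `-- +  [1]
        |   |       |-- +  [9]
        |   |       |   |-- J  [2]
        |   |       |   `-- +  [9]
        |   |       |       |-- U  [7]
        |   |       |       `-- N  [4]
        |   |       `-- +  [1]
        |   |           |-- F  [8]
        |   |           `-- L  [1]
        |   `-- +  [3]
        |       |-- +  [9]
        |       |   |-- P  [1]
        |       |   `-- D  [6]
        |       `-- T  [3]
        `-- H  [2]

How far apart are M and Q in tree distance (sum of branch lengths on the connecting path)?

34

The path runs M → … → MRCA → … → Q; the MRCA is the node subtending ((S,(M,B)),(A,(R,C)),(((G,E),(Q,((J,(U,N)),(F,L))),((P,D),T)),H)).
Branch lengths along that path: 8 + 4 + 7 + 3 + 3 + 3 + 6 = 34.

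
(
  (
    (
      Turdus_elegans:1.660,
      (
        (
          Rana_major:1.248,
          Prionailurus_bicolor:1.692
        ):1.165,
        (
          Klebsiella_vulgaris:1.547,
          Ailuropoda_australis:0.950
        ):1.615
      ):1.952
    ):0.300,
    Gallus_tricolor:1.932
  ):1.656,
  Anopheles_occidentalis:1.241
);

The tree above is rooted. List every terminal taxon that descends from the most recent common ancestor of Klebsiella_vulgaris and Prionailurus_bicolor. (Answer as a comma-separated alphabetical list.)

Tracing Klebsiella_vulgaris: it sits inside (Klebsiella_vulgaris,Ailuropoda_australis).
Tracing Prionailurus_bicolor: it sits inside (Rana_major,Prionailurus_bicolor).
The smallest clade enclosing both is ((Rana_major,Prionailurus_bicolor),(Klebsiella_vulgaris,Ailuropoda_australis)); the answer is its 4 terminal taxa in alphabetical order.

Ailuropoda_australis, Klebsiella_vulgaris, Prionailurus_bicolor, Rana_major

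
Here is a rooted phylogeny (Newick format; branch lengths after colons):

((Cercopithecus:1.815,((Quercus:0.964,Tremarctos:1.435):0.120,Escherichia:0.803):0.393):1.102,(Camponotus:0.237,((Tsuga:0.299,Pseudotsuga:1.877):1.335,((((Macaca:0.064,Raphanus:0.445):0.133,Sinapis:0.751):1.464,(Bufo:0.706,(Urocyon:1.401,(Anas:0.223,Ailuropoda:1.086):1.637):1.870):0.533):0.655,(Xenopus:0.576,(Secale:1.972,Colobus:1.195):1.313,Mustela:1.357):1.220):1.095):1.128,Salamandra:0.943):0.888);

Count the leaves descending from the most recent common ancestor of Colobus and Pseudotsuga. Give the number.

The MRCA of Colobus and Pseudotsuga is the node subtending ((Tsuga,Pseudotsuga),((((Macaca,Raphanus),Sinapis),(Bufo,(Urocyon,(Anas,Ailuropoda)))),(Xenopus,(Secale,Colobus),Mustela))).
That clade contains 13 terminal taxa: Ailuropoda, Anas, Bufo, Colobus, Macaca, Mustela, Pseudotsuga, Raphanus, Secale, Sinapis, Tsuga, Urocyon, Xenopus.

13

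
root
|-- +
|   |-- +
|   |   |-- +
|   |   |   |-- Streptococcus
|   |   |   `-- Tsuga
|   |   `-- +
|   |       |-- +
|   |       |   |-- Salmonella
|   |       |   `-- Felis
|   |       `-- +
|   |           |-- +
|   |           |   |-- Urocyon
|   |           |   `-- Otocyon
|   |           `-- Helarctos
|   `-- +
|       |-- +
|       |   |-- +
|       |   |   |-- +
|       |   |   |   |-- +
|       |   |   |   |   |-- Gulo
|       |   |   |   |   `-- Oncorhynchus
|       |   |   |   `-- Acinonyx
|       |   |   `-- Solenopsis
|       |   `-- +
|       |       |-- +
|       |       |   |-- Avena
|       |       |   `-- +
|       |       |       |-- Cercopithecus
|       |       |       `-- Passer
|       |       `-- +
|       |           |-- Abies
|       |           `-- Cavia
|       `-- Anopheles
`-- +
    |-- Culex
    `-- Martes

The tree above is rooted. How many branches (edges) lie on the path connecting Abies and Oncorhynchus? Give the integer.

7

The MRCA of Abies and Oncorhynchus is the node subtending ((((Gulo,Oncorhynchus),Acinonyx),Solenopsis),((Avena,(Cercopithecus,Passer)),(Abies,Cavia))).
From Abies up to that node: 3 branches. From Oncorhynchus up to the same node: 4 branches. Total: 3 + 4 = 7.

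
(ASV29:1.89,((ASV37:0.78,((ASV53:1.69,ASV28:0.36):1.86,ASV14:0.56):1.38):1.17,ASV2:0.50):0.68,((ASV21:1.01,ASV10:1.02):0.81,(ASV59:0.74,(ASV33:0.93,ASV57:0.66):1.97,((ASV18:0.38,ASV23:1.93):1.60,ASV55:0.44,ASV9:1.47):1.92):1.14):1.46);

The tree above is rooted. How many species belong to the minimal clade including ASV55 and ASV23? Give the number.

The MRCA of ASV55 and ASV23 is the node subtending ((ASV18,ASV23),ASV55,ASV9).
That clade contains 4 terminal taxa: ASV18, ASV23, ASV55, ASV9.

4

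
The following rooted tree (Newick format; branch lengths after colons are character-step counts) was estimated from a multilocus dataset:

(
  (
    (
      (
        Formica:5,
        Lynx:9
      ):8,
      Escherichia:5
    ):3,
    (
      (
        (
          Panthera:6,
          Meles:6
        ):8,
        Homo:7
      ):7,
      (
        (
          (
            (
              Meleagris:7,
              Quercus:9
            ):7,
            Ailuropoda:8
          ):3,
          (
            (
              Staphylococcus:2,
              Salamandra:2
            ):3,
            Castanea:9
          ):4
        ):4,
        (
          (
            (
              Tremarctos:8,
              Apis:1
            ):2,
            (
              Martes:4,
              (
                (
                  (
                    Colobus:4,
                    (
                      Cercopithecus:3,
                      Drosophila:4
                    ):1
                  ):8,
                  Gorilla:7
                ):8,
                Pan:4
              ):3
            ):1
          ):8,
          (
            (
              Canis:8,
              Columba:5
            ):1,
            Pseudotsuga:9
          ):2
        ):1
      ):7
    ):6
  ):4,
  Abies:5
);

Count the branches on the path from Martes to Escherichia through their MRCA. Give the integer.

8

The MRCA of Martes and Escherichia is the node subtending (((Formica,Lynx),Escherichia),(((Panthera,Meles),Homo),((((Meleagris,Quercus),Ailuropoda),((Staphylococcus,Salamandra),Castanea)),(((Tremarctos,Apis),(Martes,(((Colobus,(Cercopithecus,Drosophila)),Gorilla),Pan))),((Canis,Columba),Pseudotsuga))))).
From Martes up to that node: 6 branches. From Escherichia up to the same node: 2 branches. Total: 6 + 2 = 8.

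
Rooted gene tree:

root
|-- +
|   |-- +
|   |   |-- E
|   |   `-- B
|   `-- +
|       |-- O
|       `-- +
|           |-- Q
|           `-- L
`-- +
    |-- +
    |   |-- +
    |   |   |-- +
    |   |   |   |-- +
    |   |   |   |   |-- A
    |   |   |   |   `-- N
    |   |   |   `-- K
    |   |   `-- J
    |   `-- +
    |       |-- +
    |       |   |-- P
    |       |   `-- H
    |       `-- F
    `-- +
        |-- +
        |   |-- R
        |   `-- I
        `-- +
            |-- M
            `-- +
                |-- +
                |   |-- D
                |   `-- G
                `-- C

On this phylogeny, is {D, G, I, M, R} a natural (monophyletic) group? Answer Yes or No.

No

The MRCA of the listed taxa subtends ((R,I),(M,((D,G),C))).
That clade also contains C, which is not in the proposed group, so the group is not monophyletic.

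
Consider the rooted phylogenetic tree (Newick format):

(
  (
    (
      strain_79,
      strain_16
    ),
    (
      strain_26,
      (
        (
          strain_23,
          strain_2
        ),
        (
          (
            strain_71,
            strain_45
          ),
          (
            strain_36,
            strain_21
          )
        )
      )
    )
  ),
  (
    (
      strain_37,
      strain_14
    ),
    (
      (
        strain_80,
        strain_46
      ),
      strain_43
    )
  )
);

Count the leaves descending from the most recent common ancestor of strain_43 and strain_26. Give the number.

14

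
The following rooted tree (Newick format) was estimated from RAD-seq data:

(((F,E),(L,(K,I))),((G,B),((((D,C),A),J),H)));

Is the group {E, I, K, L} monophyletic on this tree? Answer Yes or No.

No

The MRCA of the listed taxa subtends ((F,E),(L,(K,I))).
That clade also contains F, which is not in the proposed group, so the group is not monophyletic.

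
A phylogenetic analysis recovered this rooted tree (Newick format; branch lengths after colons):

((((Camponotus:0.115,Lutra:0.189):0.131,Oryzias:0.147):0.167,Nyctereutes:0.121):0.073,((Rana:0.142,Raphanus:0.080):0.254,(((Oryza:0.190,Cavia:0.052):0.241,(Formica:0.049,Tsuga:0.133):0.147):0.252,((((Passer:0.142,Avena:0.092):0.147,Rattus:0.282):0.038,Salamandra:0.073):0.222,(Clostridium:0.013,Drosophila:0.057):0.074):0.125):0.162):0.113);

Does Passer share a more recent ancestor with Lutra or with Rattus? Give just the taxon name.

Rattus

The MRCA of Passer and Rattus subtends ((Passer,Avena),Rattus) (3 taxa).
The MRCA of Passer and Lutra is the root, subtending the entire tree (16 taxa).
The first is nested inside the second, so Passer shares a more recent common ancestor with Rattus.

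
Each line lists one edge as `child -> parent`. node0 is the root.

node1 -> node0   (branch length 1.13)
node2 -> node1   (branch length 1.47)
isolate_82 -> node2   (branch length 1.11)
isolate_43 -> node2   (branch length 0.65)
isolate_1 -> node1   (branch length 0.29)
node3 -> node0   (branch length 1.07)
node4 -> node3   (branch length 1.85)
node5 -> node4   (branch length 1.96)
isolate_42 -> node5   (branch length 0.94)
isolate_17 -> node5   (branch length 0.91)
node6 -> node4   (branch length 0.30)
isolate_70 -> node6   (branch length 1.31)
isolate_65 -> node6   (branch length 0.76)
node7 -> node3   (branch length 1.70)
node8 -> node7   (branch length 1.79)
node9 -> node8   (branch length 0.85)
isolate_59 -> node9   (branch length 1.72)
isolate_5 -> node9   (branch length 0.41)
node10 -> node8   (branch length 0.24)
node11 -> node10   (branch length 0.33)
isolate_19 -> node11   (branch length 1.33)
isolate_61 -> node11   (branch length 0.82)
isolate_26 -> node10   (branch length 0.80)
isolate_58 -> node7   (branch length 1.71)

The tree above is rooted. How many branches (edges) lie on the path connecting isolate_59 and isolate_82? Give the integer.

The MRCA of isolate_59 and isolate_82 is the root of the tree.
From isolate_59 up to that node: 5 branches. From isolate_82 up to the same node: 3 branches. Total: 5 + 3 = 8.

8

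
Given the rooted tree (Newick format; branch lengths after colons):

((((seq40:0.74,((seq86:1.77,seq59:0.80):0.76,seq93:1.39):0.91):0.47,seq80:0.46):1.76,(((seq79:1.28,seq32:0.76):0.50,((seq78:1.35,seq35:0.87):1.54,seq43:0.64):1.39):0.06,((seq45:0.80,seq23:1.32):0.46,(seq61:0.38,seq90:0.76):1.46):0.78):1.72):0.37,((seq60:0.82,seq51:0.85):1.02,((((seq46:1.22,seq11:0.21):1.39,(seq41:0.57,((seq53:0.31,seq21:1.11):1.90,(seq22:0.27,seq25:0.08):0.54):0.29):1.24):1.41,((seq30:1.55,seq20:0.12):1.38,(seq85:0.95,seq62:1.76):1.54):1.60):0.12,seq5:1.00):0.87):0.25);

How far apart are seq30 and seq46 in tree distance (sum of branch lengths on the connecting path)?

8.55

The path runs seq30 → … → MRCA → … → seq46; the MRCA is the node subtending (((seq46,seq11),(seq41,((seq53,seq21),(seq22,seq25)))),((seq30,seq20),(seq85,seq62))).
Branch lengths along that path: 1.55 + 1.38 + 1.60 + 1.41 + 1.39 + 1.22 = 8.55.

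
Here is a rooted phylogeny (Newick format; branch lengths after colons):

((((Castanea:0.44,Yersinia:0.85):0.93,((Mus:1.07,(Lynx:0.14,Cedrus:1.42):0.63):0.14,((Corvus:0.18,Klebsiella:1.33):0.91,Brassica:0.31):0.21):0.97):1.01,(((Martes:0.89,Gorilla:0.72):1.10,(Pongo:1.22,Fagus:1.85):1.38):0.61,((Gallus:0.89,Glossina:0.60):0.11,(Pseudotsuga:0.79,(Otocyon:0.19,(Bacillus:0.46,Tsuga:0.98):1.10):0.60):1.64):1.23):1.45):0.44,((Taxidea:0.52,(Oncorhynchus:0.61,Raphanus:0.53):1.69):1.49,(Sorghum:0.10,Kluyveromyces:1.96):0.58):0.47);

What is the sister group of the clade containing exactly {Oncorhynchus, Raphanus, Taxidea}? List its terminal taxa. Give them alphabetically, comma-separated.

Kluyveromyces, Sorghum

The clade containing exactly {Oncorhynchus, Raphanus, Taxidea} attaches to the tree at the node subtending ((Taxidea,(Oncorhynchus,Raphanus)),(Sorghum,Kluyveromyces)).
The other lineage descending from that same node — the sister group — is (Sorghum,Kluyveromyces); its 2 tips in alphabetical order are the answer.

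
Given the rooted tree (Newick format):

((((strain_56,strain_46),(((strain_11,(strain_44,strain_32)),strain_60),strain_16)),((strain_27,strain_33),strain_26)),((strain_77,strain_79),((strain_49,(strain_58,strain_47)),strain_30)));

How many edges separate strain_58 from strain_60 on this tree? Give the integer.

10

The MRCA of strain_58 and strain_60 is the root of the tree.
From strain_58 up to that node: 5 branches. From strain_60 up to the same node: 5 branches. Total: 5 + 5 = 10.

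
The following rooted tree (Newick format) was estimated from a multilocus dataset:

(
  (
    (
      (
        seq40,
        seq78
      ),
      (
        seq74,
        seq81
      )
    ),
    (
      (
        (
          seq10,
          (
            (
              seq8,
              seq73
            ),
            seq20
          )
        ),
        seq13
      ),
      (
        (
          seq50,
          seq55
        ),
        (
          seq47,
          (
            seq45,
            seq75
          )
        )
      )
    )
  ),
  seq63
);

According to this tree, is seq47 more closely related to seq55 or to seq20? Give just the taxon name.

The MRCA of seq47 and seq55 subtends ((seq50,seq55),(seq47,(seq45,seq75))) (5 taxa).
The MRCA of seq47 and seq20 subtends (((seq10,((seq8,seq73),seq20)),seq13),((seq50,seq55),(seq47,(seq45,seq75)))) (10 taxa).
The first is nested inside the second, so seq47 shares a more recent common ancestor with seq55.

seq55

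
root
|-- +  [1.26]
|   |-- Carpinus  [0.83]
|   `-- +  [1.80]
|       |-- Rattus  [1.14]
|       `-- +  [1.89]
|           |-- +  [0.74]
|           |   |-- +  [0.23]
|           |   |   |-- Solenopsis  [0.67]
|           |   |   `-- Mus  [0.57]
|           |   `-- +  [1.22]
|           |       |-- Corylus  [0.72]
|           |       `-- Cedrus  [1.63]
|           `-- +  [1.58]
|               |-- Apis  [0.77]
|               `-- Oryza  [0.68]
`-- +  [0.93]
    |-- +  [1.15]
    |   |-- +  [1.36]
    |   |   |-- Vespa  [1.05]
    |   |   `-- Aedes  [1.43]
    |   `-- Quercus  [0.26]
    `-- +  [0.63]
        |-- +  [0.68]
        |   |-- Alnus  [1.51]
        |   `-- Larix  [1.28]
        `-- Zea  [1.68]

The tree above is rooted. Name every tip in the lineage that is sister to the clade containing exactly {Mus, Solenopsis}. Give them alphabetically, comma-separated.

The clade containing exactly {Mus, Solenopsis} attaches to the tree at the node subtending ((Solenopsis,Mus),(Corylus,Cedrus)).
The other lineage descending from that same node — the sister group — is (Corylus,Cedrus); its 2 tips in alphabetical order are the answer.

Cedrus, Corylus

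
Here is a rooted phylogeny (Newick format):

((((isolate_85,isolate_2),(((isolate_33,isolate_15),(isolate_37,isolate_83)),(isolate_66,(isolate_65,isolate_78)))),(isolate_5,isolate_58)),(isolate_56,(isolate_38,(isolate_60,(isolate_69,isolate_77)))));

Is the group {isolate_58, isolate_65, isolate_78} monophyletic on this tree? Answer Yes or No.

No

The MRCA of the listed taxa subtends (((isolate_85,isolate_2),(((isolate_33,isolate_15),(isolate_37,isolate_83)),(isolate_66,(isolate_65,isolate_78)))),(isolate_5,isolate_58)).
That clade also contains isolate_15, isolate_2, isolate_33, isolate_37, isolate_5, isolate_66, isolate_83, isolate_85, which are not in the proposed group, so the group is not monophyletic.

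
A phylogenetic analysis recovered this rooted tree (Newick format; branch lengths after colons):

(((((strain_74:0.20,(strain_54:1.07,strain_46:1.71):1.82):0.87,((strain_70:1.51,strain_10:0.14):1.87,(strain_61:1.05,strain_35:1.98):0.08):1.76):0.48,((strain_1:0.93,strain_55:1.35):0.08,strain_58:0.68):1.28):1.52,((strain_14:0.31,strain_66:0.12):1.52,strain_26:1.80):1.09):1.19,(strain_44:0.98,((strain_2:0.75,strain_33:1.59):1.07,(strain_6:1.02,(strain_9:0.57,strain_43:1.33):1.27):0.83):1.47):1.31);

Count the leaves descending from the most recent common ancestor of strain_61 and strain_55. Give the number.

10

The MRCA of strain_61 and strain_55 is the node subtending (((strain_74,(strain_54,strain_46)),((strain_70,strain_10),(strain_61,strain_35))),((strain_1,strain_55),strain_58)).
That clade contains 10 terminal taxa: strain_1, strain_10, strain_35, strain_46, strain_54, strain_55, strain_58, strain_61, strain_70, strain_74.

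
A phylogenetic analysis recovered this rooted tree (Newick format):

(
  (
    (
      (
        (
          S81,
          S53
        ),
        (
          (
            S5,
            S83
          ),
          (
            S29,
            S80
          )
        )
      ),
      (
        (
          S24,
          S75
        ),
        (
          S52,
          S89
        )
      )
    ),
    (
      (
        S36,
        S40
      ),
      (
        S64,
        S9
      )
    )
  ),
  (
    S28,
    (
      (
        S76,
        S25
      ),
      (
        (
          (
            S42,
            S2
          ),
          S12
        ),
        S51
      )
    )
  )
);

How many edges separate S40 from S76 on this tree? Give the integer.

The MRCA of S40 and S76 is the root of the tree.
From S40 up to that node: 4 branches. From S76 up to the same node: 4 branches. Total: 4 + 4 = 8.

8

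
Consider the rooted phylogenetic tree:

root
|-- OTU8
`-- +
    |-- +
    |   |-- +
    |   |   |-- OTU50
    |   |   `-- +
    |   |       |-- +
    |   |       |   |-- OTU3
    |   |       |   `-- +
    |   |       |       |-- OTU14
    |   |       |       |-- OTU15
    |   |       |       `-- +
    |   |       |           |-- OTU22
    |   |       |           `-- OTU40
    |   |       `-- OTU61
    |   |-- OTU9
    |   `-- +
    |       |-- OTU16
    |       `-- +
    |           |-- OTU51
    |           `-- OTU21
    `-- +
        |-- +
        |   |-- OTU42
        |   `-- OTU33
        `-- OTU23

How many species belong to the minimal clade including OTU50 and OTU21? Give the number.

The MRCA of OTU50 and OTU21 is the node subtending ((OTU50,((OTU3,(OTU14,OTU15,(OTU22,OTU40))),OTU61)),OTU9,(OTU16,(OTU51,OTU21))).
That clade contains 11 terminal taxa: OTU14, OTU15, OTU16, OTU21, OTU22, OTU3, OTU40, OTU50, OTU51, OTU61, OTU9.

11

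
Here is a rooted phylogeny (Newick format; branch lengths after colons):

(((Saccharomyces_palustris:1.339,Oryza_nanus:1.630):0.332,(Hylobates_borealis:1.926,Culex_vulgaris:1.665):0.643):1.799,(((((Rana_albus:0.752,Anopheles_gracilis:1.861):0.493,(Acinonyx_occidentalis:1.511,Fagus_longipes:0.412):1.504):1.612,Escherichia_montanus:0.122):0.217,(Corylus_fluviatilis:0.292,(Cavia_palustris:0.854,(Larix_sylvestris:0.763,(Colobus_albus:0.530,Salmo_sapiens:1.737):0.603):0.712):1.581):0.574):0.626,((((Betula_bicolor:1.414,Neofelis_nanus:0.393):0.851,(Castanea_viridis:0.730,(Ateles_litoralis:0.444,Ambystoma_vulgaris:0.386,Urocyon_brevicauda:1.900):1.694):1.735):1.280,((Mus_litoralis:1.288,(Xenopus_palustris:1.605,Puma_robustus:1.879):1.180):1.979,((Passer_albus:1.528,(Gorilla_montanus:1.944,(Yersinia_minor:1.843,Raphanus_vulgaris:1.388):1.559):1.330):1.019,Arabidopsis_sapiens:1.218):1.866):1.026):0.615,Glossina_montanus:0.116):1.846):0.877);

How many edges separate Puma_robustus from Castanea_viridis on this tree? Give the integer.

The MRCA of Puma_robustus and Castanea_viridis is the node subtending (((Betula_bicolor,Neofelis_nanus),(Castanea_viridis,(Ateles_litoralis,Ambystoma_vulgaris,Urocyon_brevicauda))),((Mus_litoralis,(Xenopus_palustris,Puma_robustus)),((Passer_albus,(Gorilla_montanus,(Yersinia_minor,Raphanus_vulgaris))),Arabidopsis_sapiens))).
From Puma_robustus up to that node: 4 branches. From Castanea_viridis up to the same node: 3 branches. Total: 4 + 3 = 7.

7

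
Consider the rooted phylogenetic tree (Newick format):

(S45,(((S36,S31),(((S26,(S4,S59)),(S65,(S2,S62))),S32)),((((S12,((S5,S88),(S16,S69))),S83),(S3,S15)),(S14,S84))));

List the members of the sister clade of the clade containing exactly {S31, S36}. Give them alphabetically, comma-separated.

S2, S26, S32, S4, S59, S62, S65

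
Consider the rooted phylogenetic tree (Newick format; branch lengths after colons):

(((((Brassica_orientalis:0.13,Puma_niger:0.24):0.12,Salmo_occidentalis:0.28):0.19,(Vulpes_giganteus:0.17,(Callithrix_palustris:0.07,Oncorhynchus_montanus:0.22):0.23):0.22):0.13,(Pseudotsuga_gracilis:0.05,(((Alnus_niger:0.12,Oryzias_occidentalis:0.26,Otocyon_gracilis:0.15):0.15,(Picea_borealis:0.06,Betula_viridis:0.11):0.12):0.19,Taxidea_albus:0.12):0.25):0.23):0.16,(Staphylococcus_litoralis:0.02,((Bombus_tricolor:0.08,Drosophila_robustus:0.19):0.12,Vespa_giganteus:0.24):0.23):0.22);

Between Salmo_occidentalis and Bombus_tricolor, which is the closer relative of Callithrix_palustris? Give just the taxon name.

Salmo_occidentalis

The MRCA of Callithrix_palustris and Salmo_occidentalis subtends (((Brassica_orientalis,Puma_niger),Salmo_occidentalis),(Vulpes_giganteus,(Callithrix_palustris,Oncorhynchus_montanus))) (6 taxa).
The MRCA of Callithrix_palustris and Bombus_tricolor is the root, subtending the entire tree (17 taxa).
The first is nested inside the second, so Callithrix_palustris shares a more recent common ancestor with Salmo_occidentalis.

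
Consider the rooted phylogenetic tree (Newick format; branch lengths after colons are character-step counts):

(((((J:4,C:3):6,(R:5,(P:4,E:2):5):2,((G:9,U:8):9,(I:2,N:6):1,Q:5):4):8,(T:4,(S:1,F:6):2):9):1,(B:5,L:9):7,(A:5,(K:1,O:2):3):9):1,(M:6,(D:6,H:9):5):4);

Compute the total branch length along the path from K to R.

29

The path runs K → … → MRCA → … → R; the MRCA is the node subtending ((((J,C),(R,(P,E)),((G,U),(I,N),Q)),(T,(S,F))),(B,L),(A,(K,O))).
Branch lengths along that path: 1 + 3 + 9 + 1 + 8 + 2 + 5 = 29.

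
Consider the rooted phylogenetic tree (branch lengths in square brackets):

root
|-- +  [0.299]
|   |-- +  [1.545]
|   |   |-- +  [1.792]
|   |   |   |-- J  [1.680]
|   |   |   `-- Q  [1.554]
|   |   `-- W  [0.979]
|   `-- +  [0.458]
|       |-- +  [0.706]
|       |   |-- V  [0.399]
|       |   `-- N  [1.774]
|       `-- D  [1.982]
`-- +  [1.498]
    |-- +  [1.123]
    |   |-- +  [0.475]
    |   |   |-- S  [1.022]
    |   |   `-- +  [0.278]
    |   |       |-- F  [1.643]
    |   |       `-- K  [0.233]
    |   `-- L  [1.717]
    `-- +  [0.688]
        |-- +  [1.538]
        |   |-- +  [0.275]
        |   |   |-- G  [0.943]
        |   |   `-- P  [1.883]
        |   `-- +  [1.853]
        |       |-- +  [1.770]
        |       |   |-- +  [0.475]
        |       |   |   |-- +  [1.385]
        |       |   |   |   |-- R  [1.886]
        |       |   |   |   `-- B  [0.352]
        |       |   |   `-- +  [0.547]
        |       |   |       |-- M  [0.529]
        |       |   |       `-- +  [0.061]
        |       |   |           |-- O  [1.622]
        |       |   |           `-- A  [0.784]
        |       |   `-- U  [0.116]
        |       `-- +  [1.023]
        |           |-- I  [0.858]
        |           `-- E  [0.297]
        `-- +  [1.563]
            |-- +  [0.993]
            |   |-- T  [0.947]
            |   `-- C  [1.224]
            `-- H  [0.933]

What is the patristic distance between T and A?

The path runs T → … → MRCA → … → A; the MRCA is the node subtending (((G,P),((((R,B),(M,(O,A))),U),(I,E))),((T,C),H)).
Branch lengths along that path: 0.947 + 0.993 + 1.563 + 1.538 + 1.853 + 1.770 + 0.475 + 0.547 + 0.061 + 0.784 = 10.531.

10.531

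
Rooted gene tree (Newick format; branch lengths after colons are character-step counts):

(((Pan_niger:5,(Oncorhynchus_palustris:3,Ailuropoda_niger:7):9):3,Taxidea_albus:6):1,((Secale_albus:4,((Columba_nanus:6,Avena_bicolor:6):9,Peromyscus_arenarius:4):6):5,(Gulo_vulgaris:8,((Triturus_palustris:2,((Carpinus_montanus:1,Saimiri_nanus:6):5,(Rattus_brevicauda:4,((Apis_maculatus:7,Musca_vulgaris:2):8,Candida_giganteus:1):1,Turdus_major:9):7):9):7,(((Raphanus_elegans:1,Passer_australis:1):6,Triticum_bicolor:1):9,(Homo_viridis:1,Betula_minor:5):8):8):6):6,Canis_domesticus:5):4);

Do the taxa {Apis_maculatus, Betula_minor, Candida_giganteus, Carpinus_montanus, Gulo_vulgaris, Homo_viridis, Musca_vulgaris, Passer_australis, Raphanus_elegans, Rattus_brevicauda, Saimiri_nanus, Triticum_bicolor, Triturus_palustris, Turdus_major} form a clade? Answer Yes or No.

The most recent common ancestor of these taxa subtends (Gulo_vulgaris,((Triturus_palustris,((Carpinus_montanus,Saimiri_nanus),(Rattus_brevicauda,((Apis_maculatus,Musca_vulgaris),Candida_giganteus),Turdus_major))),(((Raphanus_elegans,Passer_australis),Triticum_bicolor),(Homo_viridis,Betula_minor)))).
That clade has exactly 14 tips — every listed taxon and nothing else — so the group is monophyletic.

Yes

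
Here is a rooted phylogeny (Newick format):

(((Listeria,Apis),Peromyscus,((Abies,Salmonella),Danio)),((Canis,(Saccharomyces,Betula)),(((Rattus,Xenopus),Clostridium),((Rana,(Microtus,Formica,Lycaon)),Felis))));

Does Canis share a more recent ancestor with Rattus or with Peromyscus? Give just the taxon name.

The MRCA of Canis and Rattus subtends ((Canis,(Saccharomyces,Betula)),(((Rattus,Xenopus),Clostridium),((Rana,(Microtus,Formica,Lycaon)),Felis))) (11 taxa).
The MRCA of Canis and Peromyscus is the root, subtending the entire tree (17 taxa).
The first is nested inside the second, so Canis shares a more recent common ancestor with Rattus.

Rattus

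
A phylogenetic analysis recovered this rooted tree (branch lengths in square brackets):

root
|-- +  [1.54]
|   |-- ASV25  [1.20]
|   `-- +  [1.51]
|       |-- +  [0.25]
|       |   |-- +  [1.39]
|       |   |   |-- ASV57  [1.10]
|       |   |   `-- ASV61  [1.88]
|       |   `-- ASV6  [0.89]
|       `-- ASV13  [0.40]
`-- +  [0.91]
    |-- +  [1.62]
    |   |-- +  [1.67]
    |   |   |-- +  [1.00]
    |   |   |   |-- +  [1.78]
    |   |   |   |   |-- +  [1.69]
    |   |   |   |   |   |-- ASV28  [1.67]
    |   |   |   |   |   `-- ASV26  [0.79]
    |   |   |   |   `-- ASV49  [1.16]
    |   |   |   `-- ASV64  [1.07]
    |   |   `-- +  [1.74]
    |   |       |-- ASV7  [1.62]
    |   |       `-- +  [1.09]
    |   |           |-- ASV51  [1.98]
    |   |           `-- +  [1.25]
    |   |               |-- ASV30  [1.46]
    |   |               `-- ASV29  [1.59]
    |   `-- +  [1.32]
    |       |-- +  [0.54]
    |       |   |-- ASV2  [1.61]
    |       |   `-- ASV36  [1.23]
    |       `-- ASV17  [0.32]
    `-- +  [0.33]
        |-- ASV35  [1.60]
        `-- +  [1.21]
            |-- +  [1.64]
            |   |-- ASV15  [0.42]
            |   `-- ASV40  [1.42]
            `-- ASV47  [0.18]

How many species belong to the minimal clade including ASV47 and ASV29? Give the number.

The MRCA of ASV47 and ASV29 is the node subtending ((((((ASV28,ASV26),ASV49),ASV64),(ASV7,(ASV51,(ASV30,ASV29)))),((ASV2,ASV36),ASV17)),(ASV35,((ASV15,ASV40),ASV47))).
That clade contains 15 terminal taxa: ASV15, ASV17, ASV2, ASV26, ASV28, ASV29, ASV30, ASV35, ASV36, ASV40, ASV47, ASV49, ASV51, ASV64, ASV7.

15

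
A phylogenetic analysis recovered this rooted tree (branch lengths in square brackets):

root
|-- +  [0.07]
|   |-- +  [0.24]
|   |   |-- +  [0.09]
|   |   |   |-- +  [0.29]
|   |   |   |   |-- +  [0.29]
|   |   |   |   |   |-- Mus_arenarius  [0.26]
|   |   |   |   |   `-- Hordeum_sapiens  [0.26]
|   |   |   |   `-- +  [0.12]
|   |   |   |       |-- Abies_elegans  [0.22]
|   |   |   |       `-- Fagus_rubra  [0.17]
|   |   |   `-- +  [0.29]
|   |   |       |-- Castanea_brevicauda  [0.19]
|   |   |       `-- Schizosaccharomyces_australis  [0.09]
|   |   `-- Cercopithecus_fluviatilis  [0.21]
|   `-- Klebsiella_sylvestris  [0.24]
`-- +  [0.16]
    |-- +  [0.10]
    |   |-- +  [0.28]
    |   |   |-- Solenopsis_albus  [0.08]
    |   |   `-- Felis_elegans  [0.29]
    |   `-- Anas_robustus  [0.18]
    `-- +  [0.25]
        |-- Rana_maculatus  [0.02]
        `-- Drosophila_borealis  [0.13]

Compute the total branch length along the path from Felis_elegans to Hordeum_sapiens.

2.07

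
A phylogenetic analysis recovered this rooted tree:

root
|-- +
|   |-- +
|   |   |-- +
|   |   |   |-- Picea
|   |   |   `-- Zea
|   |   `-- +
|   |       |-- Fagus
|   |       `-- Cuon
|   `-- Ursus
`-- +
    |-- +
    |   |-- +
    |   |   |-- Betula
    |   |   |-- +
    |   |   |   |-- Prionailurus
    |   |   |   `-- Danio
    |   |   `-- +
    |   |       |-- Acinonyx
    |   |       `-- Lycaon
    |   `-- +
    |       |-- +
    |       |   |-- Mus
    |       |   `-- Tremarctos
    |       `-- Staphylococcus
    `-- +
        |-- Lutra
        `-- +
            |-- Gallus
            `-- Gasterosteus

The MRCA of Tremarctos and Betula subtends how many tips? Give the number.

8

The MRCA of Tremarctos and Betula is the node subtending ((Betula,(Prionailurus,Danio),(Acinonyx,Lycaon)),((Mus,Tremarctos),Staphylococcus)).
That clade contains 8 terminal taxa: Acinonyx, Betula, Danio, Lycaon, Mus, Prionailurus, Staphylococcus, Tremarctos.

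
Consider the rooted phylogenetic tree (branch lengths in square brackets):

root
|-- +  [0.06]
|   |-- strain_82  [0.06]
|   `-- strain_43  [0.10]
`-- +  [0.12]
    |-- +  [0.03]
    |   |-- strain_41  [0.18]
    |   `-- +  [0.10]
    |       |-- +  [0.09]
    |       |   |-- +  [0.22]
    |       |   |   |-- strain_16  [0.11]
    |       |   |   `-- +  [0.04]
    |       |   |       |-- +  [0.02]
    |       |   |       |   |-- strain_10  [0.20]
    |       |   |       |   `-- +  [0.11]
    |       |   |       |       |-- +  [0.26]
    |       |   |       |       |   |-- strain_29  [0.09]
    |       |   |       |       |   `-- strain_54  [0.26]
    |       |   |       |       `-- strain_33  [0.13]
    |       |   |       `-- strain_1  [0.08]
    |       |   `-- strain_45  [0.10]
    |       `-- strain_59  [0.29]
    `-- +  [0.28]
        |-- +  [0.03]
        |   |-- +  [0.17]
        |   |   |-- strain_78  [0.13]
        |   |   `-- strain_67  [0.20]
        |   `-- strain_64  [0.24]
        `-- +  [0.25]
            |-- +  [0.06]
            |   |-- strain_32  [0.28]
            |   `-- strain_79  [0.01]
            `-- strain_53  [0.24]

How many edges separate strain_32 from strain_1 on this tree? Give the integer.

The MRCA of strain_32 and strain_1 is the node subtending ((strain_41,(((strain_16,((strain_10,((strain_29,strain_54),strain_33)),strain_1)),strain_45),strain_59)),(((strain_78,strain_67),strain_64),((strain_32,strain_79),strain_53))).
From strain_32 up to that node: 4 branches. From strain_1 up to the same node: 6 branches. Total: 4 + 6 = 10.

10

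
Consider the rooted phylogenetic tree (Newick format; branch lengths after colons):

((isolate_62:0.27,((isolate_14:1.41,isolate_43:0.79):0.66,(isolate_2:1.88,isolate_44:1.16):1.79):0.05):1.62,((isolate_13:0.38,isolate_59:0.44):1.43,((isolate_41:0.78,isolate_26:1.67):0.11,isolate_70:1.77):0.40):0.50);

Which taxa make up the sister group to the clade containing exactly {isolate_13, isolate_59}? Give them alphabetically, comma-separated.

The clade containing exactly {isolate_13, isolate_59} attaches to the tree at the node subtending ((isolate_13,isolate_59),((isolate_41,isolate_26),isolate_70)).
The other lineage descending from that same node — the sister group — is ((isolate_41,isolate_26),isolate_70); its 3 tips in alphabetical order are the answer.

isolate_26, isolate_41, isolate_70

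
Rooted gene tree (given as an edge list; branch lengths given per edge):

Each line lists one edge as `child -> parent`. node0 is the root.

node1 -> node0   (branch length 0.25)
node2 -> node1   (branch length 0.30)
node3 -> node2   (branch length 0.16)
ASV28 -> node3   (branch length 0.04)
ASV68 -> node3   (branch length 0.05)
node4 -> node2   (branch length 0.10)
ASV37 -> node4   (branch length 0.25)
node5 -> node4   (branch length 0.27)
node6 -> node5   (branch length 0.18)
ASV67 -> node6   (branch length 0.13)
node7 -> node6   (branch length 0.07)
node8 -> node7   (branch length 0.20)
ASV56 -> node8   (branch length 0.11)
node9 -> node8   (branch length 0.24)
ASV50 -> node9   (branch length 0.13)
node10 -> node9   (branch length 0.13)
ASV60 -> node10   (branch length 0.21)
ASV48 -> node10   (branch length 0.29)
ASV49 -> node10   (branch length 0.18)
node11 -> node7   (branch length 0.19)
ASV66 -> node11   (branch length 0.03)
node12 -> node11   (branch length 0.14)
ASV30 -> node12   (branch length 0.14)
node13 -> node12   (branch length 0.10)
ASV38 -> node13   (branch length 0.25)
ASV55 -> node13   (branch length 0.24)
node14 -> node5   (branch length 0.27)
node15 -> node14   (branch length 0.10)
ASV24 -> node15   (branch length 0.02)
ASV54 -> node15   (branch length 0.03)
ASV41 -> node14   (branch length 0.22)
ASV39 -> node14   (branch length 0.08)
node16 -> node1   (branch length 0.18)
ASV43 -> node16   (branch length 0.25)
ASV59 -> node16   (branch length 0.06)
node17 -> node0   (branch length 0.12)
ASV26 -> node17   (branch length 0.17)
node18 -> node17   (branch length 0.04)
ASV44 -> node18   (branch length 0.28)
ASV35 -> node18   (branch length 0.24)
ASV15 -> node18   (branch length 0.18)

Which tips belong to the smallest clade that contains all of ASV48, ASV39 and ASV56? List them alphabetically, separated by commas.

ASV24, ASV30, ASV38, ASV39, ASV41, ASV48, ASV49, ASV50, ASV54, ASV55, ASV56, ASV60, ASV66, ASV67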